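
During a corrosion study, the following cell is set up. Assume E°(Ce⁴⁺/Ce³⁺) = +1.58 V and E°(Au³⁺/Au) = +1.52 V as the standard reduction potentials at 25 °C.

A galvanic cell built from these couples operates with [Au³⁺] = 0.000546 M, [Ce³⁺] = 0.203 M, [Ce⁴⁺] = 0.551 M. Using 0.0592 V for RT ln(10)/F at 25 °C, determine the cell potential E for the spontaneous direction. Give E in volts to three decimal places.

+0.150 V

Ce⁴⁺/Ce³⁺ is the cathode (higher E°), Au³⁺/Au the anode: E°cell = +1.58 − (+1.52) = +0.06 V, n = 3.
Overall: 3 Ce⁴⁺(aq) + Au(s) → 3 Ce³⁺(aq) + Au³⁺(aq)
Q = [Ce³⁺]^3·[Au³⁺] / ([Ce⁴⁺]^3); log Q = -4.564.
E = E° − (0.0592/n) log Q = +0.06 − (0.0592/3)(-4.564) = +0.150 V.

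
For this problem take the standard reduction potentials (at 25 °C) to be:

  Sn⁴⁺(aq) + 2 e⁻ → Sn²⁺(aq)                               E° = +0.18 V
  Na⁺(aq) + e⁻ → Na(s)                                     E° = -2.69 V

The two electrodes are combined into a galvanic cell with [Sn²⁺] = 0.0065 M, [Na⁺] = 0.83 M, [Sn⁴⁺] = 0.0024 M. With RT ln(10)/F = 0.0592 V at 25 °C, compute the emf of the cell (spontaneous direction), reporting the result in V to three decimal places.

+2.862 V

Sn⁴⁺/Sn²⁺ is the cathode (higher E°), Na⁺/Na the anode: E°cell = +0.18 − (-2.69) = +2.87 V, n = 2.
Overall: Sn⁴⁺(aq) + 2 Na(s) → Sn²⁺(aq) + 2 Na⁺(aq)
Q = [Sn²⁺]·[Na⁺]^2 / ([Sn⁴⁺]); log Q = 0.271.
E = E° − (0.0592/n) log Q = +2.87 − (0.0592/2)(0.271) = +2.862 V.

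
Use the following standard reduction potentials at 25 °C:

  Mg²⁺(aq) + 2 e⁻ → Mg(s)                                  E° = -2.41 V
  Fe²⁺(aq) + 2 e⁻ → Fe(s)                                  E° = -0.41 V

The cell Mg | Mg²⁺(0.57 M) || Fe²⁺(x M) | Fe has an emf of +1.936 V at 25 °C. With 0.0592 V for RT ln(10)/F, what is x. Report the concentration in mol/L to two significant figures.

Fe²⁺/Fe is the cathode, Mg²⁺/Mg the anode: E°cell = +2.00 V, n = 2.
Overall reaction: Fe²⁺(aq) + Mg(s) → Fe(s) + Mg²⁺(aq); Q = [Mg²⁺]^1/[Fe²⁺]^1.
From E = E° − (0.0592/n) log Q: log Q = (E° − E)·n/0.0592 = (+2.00 − (+1.936))·2/0.0592 = 2.1622.
So 1·log[Fe²⁺] = 1·log(0.57) − log Q = -0.2441 − (2.1622) = -2.4063; [Fe²⁺] = 10^(-2.4063) ≈ 0.0039 M.

0.0039 M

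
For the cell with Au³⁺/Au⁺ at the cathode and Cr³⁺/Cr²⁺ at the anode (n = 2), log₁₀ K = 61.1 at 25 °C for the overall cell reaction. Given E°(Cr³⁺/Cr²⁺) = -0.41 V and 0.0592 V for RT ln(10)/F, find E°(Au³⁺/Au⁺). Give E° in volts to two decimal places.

+1.40 V

E°cell = (0.0592/n)·log K = (0.0592/2)(61.1) = +1.809 V.
Since Au³⁺/Au⁺ is the cathode and Cr³⁺/Cr²⁺ the anode, E°cell = E°(Au³⁺/Au⁺) − E°(Cr³⁺/Cr²⁺).
So E°(Au³⁺/Au⁺) = E°cell + E°(Cr³⁺/Cr²⁺) = +1.809 + (-0.41) = +1.40 V.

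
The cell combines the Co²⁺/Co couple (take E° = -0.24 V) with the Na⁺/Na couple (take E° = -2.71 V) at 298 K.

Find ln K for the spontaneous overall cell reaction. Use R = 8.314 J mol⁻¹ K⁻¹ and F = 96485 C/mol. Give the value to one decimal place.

192.4

Cathode: Co²⁺/Co; anode: Na⁺/Na. E°cell = (-0.24) − (-2.71) = +2.47 V, with n = 2.
ΔG° = −nFE° = −RT ln K, so ln K = nFE°/(RT) = (2)(96485)(+2.47) / ((8.314)(298)) = 192.380.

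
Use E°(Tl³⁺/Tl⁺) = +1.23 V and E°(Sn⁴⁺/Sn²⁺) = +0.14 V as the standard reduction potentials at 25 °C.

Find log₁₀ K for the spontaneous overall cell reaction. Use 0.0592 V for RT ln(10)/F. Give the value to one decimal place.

Cathode: Tl³⁺/Tl⁺; anode: Sn⁴⁺/Sn²⁺. E°cell = +1.09 V, n = 2.
log K = nE°cell / 0.0592 = (2)(+1.09) / 0.0592 = 36.8.

36.8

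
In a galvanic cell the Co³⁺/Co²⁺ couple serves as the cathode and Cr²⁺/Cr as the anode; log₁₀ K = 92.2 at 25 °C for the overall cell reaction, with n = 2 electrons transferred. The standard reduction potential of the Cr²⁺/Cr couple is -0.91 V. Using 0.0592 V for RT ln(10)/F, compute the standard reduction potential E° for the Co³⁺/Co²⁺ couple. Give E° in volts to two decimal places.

+1.82 V

E°cell = (0.0592/n)·log K = (0.0592/2)(92.2) = +2.729 V.
Since Co³⁺/Co²⁺ is the cathode and Cr²⁺/Cr the anode, E°cell = E°(Co³⁺/Co²⁺) − E°(Cr²⁺/Cr).
So E°(Co³⁺/Co²⁺) = E°cell + E°(Cr²⁺/Cr) = +2.729 + (-0.91) = +1.82 V.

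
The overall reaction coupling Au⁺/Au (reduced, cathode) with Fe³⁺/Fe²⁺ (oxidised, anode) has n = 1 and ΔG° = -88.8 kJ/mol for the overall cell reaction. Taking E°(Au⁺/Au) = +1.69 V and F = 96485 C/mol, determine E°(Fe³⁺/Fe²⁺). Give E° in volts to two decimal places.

+0.77 V

E°cell = −ΔG°/(nF) = −(-88.8×10³)/((1)(96485)) = +0.920 V.
Since Au⁺/Au is the cathode and Fe³⁺/Fe²⁺ the anode, E°cell = E°(Au⁺/Au) − E°(Fe³⁺/Fe²⁺).
So E°(Fe³⁺/Fe²⁺) = E°(Au⁺/Au) − E°cell = (+1.69) − (+0.920) = +0.77 V.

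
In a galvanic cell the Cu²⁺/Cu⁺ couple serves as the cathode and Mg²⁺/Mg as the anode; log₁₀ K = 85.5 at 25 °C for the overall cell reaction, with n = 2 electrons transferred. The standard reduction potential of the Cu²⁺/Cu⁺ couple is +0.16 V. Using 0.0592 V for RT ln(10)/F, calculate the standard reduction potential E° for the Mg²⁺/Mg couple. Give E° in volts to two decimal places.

-2.37 V

E°cell = (0.0592/n)·log K = (0.0592/2)(85.5) = +2.531 V.
Since Cu²⁺/Cu⁺ is the cathode and Mg²⁺/Mg the anode, E°cell = E°(Cu²⁺/Cu⁺) − E°(Mg²⁺/Mg).
So E°(Mg²⁺/Mg) = E°(Cu²⁺/Cu⁺) − E°cell = (+0.16) − (+2.531) = -2.37 V.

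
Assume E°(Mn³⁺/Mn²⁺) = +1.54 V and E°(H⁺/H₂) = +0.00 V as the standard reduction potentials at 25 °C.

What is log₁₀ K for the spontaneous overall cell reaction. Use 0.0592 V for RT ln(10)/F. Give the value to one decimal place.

Cathode: Mn³⁺/Mn²⁺; anode: H⁺/H₂. E°cell = +1.54 V, n = 2.
log K = nE°cell / 0.0592 = (2)(+1.54) / 0.0592 = 52.0.

52.0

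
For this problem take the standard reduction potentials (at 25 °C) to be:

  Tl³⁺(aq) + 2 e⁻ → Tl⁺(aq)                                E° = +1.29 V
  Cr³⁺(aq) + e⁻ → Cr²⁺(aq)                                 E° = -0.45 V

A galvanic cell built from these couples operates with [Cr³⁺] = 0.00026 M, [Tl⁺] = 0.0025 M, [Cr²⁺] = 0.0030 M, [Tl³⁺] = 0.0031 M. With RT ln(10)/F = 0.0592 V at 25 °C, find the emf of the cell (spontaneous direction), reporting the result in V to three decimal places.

Tl³⁺/Tl⁺ is the cathode (higher E°), Cr³⁺/Cr²⁺ the anode: E°cell = +1.29 − (-0.45) = +1.74 V, n = 2.
Overall: Tl³⁺(aq) + 2 Cr²⁺(aq) → Tl⁺(aq) + 2 Cr³⁺(aq)
Q = [Tl⁺]·[Cr³⁺]^2 / ([Tl³⁺]·[Cr²⁺]^2); log Q = -2.218.
E = E° − (0.0592/n) log Q = +1.74 − (0.0592/2)(-2.218) = +1.806 V.

+1.806 V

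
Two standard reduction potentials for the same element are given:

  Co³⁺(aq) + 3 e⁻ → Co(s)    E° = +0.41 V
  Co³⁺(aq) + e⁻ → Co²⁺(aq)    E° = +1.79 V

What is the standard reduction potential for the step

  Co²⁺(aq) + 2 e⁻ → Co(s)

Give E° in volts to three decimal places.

Sequential free energies add, so n₃E°₃ = n₁E°₁ + n₂E°₂.
With n₃ = 3, and the known step contributing 1×(+1.79) V, the unknown satisfies 2·E° = 3×(+0.41) − 1×(+1.79) = -0.560.
E° = -0.560 / 2 = -0.280 V.

-0.280 V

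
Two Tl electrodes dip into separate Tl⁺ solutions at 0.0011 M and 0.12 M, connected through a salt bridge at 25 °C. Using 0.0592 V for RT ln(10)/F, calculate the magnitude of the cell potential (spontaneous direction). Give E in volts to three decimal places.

For a concentration cell E°cell = 0. The 0.12 M side is the cathode (reduction is favoured where [Tl⁺] is higher).
With n = 1, E = −(0.0592/1) log([Tl⁺]ₐₙ/[Tl⁺]꜀ₐₜ) = −(0.0592/1) log(0.0011/0.12) = −(0.0592/1)(-2.038) = +0.121 V.

+0.121 V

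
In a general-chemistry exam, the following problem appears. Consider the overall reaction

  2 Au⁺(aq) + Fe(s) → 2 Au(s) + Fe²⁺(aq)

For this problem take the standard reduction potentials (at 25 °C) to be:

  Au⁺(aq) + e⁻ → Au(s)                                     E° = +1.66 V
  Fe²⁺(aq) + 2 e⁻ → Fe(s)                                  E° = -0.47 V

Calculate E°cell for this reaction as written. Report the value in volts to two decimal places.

The Au⁺/Au couple has the higher reduction potential, so it is the cathode; Fe²⁺/Fe is oxidised at the anode.
E°cell = E°(cathode) − E°(anode) = (+1.66) − (-0.47) = +2.13 V.

+2.13 V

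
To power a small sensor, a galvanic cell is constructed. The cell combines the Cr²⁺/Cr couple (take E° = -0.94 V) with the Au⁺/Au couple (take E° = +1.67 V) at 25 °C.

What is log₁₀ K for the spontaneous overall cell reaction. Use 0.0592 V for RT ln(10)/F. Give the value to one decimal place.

88.2

Cathode: Au⁺/Au; anode: Cr²⁺/Cr. E°cell = +2.61 V, n = 2.
log K = nE°cell / 0.0592 = (2)(+2.61) / 0.0592 = 88.2.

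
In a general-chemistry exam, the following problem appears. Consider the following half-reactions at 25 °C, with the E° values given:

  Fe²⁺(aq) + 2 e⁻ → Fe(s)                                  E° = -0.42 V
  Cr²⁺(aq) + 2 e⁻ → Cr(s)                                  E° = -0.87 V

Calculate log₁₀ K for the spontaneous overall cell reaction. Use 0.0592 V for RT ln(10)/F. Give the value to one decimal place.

Cathode: Fe²⁺/Fe; anode: Cr²⁺/Cr. E°cell = +0.45 V, n = 2.
log K = nE°cell / 0.0592 = (2)(+0.45) / 0.0592 = 15.2.

15.2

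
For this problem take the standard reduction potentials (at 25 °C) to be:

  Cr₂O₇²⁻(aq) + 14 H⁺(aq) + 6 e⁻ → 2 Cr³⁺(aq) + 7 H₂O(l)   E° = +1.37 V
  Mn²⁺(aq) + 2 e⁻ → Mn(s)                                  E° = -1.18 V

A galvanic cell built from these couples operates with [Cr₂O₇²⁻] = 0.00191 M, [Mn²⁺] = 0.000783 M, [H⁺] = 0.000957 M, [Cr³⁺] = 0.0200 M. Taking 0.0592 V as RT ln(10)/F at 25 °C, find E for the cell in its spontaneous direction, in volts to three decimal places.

+2.232 V

Cr₂O₇²⁻/Cr³⁺ is the cathode (higher E°), Mn²⁺/Mn the anode: E°cell = +1.37 − (-1.18) = +2.55 V, n = 6.
Overall: Cr₂O₇²⁻(aq) + 14 H⁺(aq) + 3 Mn(s) → 2 Cr³⁺(aq) + 7 H₂O(l) + 3 Mn²⁺(aq)
Q = [Cr³⁺]^2·[Mn²⁺]^3 / ([Cr₂O₇²⁻]·[H⁺]^14); log Q = 32.270.
E = E° − (0.0592/n) log Q = +2.55 − (0.0592/6)(32.270) = +2.232 V.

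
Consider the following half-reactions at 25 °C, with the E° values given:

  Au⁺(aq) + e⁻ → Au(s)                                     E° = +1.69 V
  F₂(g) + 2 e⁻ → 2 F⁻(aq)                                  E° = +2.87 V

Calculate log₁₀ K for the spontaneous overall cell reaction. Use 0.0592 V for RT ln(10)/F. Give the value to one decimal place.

Cathode: F₂/F⁻; anode: Au⁺/Au. E°cell = +1.18 V, n = 2.
log K = nE°cell / 0.0592 = (2)(+1.18) / 0.0592 = 39.9.

39.9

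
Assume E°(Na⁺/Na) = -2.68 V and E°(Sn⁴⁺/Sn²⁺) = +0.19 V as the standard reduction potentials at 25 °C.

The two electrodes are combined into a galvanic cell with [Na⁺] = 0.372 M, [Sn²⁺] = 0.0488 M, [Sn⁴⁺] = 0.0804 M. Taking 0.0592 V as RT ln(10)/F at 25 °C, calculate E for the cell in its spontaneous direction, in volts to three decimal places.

Sn⁴⁺/Sn²⁺ is the cathode (higher E°), Na⁺/Na the anode: E°cell = +0.19 − (-2.68) = +2.87 V, n = 2.
Overall: Sn⁴⁺(aq) + 2 Na(s) → Sn²⁺(aq) + 2 Na⁺(aq)
Q = [Sn²⁺]·[Na⁺]^2 / ([Sn⁴⁺]); log Q = -1.076.
E = E° − (0.0592/n) log Q = +2.87 − (0.0592/2)(-1.076) = +2.902 V.

+2.902 V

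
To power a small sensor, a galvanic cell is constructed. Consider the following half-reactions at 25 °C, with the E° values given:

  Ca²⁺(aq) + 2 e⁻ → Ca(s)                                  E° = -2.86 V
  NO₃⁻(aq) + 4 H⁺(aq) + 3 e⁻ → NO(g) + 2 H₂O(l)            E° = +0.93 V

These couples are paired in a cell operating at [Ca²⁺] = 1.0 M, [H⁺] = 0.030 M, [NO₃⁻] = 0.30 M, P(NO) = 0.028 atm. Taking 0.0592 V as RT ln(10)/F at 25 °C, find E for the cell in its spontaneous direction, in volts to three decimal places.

+3.690 V

NO₃⁻/NO is the cathode (higher E°), Ca²⁺/Ca the anode: E°cell = +0.93 − (-2.86) = +3.79 V, n = 6.
Overall: 2 NO₃⁻(aq) + 8 H⁺(aq) + 3 Ca(s) → 2 NO(g) + 4 H₂O(l) + 3 Ca²⁺(aq)
Q = P(NO)^2·[Ca²⁺]^3 / ([NO₃⁻]^2·[H⁺]^8); log Q = 10.123.
E = E° − (0.0592/n) log Q = +3.79 − (0.0592/6)(10.123) = +3.690 V.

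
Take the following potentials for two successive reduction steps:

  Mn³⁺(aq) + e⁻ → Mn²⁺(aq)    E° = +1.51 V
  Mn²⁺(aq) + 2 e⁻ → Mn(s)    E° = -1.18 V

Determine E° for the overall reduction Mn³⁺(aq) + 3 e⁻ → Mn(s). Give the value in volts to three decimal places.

Standard free energies of sequential steps add: ΔG°₃ = ΔG°₁ + ΔG°₂, so n₃E°₃ = n₁E°₁ + n₂E°₂.
E°₃ = (1×+1.51 + 2×-1.18) / 3 = (-0.850) / 3 = -0.283 V.
E° values themselves are not directly additive — weighting by electron count is essential.

-0.283 V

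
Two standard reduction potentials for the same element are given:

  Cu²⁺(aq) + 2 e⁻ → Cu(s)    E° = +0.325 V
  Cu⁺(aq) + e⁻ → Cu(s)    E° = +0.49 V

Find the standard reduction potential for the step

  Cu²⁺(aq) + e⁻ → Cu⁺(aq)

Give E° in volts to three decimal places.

+0.160 V

Sequential free energies add, so n₃E°₃ = n₁E°₁ + n₂E°₂.
With n₃ = 2, and the known step contributing 1×(+0.49) V, the unknown satisfies 1·E° = 2×(+0.325) − 1×(+0.49) = +0.160.
E° = +0.160 / 1 = +0.160 V.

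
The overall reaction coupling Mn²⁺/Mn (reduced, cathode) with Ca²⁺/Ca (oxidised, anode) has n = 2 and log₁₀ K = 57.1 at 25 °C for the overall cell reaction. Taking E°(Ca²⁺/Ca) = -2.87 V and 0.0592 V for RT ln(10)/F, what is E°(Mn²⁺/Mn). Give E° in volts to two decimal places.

E°cell = (0.0592/n)·log K = (0.0592/2)(57.1) = +1.690 V.
Since Mn²⁺/Mn is the cathode and Ca²⁺/Ca the anode, E°cell = E°(Mn²⁺/Mn) − E°(Ca²⁺/Ca).
So E°(Mn²⁺/Mn) = E°cell + E°(Ca²⁺/Ca) = +1.690 + (-2.87) = -1.18 V.

-1.18 V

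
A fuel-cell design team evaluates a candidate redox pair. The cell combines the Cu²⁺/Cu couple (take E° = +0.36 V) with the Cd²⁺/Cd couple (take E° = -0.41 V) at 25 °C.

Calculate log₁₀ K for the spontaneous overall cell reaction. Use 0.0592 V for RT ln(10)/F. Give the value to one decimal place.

Cathode: Cu²⁺/Cu; anode: Cd²⁺/Cd. E°cell = +0.77 V, n = 2.
log K = nE°cell / 0.0592 = (2)(+0.77) / 0.0592 = 26.0.

26.0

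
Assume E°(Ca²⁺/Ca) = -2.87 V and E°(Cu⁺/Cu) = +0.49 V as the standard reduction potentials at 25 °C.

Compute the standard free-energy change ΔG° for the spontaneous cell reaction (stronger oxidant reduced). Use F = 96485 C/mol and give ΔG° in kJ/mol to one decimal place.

-648.4 kJ/mol

Cu⁺/Cu (E° = +0.49 V) is the cathode; Ca²⁺/Ca (E° = -2.87 V) is the anode, so E°cell = +3.36 V.
Balancing electrons gives n = 2 (lcm of 1 and 2).
ΔG° = −nFE° = −(2)(96485)(+3.36) = -648,379 J = -648.4 kJ/mol.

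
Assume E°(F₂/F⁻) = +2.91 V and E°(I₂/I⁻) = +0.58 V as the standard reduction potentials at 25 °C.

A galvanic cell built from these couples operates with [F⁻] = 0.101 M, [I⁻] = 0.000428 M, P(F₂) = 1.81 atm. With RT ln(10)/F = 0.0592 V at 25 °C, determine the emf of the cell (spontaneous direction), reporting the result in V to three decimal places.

F₂/F⁻ is the cathode (higher E°), I₂/I⁻ the anode: E°cell = +2.91 − (+0.58) = +2.33 V, n = 2.
Overall: F₂(g) + 2 I⁻(aq) → 2 F⁻(aq) + I₂(s)
Q = [F⁻]^2 / (P(F₂)·[I⁻]^2); log Q = 4.488.
E = E° − (0.0592/n) log Q = +2.33 − (0.0592/2)(4.488) = +2.197 V.

+2.197 V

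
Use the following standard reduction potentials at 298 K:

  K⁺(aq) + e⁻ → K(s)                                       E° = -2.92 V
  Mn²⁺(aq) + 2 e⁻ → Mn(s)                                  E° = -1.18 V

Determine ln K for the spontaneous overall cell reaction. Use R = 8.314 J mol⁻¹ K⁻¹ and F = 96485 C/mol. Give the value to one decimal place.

135.5

Cathode: Mn²⁺/Mn; anode: K⁺/K. E°cell = (-1.18) − (-2.92) = +1.74 V, with n = 2.
ΔG° = −nFE° = −RT ln K, so ln K = nFE°/(RT) = (2)(96485)(+1.74) / ((8.314)(298)) = 135.523.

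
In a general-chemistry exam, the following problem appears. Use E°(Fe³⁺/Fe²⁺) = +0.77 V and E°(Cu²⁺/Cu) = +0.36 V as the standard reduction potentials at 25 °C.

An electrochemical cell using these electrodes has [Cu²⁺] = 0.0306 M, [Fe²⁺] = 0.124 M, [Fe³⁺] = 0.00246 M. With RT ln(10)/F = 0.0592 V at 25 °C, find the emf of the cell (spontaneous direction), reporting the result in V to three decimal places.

+0.354 V

Fe³⁺/Fe²⁺ is the cathode (higher E°), Cu²⁺/Cu the anode: E°cell = +0.77 − (+0.36) = +0.41 V, n = 2.
Overall: 2 Fe³⁺(aq) + Cu(s) → 2 Fe²⁺(aq) + Cu²⁺(aq)
Q = [Fe²⁺]^2·[Cu²⁺] / ([Fe³⁺]^2); log Q = 1.891.
E = E° − (0.0592/n) log Q = +0.41 − (0.0592/2)(1.891) = +0.354 V.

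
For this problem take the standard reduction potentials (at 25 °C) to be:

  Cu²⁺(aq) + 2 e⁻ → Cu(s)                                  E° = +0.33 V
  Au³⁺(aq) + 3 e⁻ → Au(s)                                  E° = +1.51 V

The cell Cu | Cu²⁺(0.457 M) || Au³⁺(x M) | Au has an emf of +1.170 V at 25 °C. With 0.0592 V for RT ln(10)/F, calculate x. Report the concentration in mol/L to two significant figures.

0.096 M

Au³⁺/Au is the cathode, Cu²⁺/Cu the anode: E°cell = +1.18 V, n = 6.
Overall reaction: 2 Au³⁺(aq) + 3 Cu(s) → 2 Au(s) + 3 Cu²⁺(aq); Q = [Cu²⁺]^3/[Au³⁺]^2.
From E = E° − (0.0592/n) log Q: log Q = (E° − E)·n/0.0592 = (+1.18 − (+1.170))·6/0.0592 = 1.0135.
So 2·log[Au³⁺] = 3·log(0.457) − log Q = -1.0203 − (1.0135) = -2.0338; log[Au³⁺] = -2.0338 / 2 = -1.0169; [Au³⁺] = 10^(-1.0169) ≈ 0.096 M.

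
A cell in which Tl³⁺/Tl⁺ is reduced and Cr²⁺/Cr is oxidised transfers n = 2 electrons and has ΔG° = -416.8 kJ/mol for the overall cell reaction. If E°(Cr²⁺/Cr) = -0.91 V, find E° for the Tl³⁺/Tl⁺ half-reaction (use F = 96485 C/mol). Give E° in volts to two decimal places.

E°cell = −ΔG°/(nF) = −(-416.8×10³)/((2)(96485)) = +2.160 V.
Since Tl³⁺/Tl⁺ is the cathode and Cr²⁺/Cr the anode, E°cell = E°(Tl³⁺/Tl⁺) − E°(Cr²⁺/Cr).
So E°(Tl³⁺/Tl⁺) = E°cell + E°(Cr²⁺/Cr) = +2.160 + (-0.91) = +1.25 V.

+1.25 V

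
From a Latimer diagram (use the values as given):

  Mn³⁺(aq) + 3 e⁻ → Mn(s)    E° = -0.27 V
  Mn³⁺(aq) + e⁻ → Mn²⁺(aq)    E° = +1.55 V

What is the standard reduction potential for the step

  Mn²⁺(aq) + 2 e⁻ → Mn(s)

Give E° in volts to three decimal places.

-1.180 V

Sequential free energies add, so n₃E°₃ = n₁E°₁ + n₂E°₂.
With n₃ = 3, and the known step contributing 1×(+1.55) V, the unknown satisfies 2·E° = 3×(-0.27) − 1×(+1.55) = -2.360.
E° = -2.360 / 2 = -1.180 V.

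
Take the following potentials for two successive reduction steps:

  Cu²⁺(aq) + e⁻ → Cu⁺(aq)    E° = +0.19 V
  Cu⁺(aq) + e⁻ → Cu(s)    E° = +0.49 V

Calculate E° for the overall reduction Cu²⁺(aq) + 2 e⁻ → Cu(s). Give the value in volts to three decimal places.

Since ΔG° = −nFE° is additive over sequential reductions, n₃E°₃ = n₁E°₁ + n₂E°₂.
E°₃ = (1×+0.19 + 1×+0.49) / 2 = (+0.680) / 2 = +0.340 V.

+0.340 V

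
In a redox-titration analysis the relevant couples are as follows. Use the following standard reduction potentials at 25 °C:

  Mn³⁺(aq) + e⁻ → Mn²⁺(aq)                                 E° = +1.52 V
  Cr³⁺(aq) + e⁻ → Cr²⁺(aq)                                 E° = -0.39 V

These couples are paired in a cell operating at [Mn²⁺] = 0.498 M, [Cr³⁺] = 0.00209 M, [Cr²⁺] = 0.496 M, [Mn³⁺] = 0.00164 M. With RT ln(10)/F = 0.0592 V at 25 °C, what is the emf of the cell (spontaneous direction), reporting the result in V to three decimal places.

+1.904 V

Mn³⁺/Mn²⁺ is the cathode (higher E°), Cr³⁺/Cr²⁺ the anode: E°cell = +1.52 − (-0.39) = +1.91 V, n = 1.
Overall: Mn³⁺(aq) + Cr²⁺(aq) → Mn²⁺(aq) + Cr³⁺(aq)
Q = [Mn²⁺]·[Cr³⁺] / ([Mn³⁺]·[Cr²⁺]); log Q = 0.107.
E = E° − (0.0592/n) log Q = +1.91 − (0.0592/1)(0.107) = +1.904 V.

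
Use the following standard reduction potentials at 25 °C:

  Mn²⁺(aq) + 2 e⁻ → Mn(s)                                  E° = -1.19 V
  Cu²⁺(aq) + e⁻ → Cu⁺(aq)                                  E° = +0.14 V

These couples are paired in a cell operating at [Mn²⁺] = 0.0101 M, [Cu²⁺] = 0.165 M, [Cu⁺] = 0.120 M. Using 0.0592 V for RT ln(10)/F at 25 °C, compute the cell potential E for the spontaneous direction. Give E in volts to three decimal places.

Cu²⁺/Cu⁺ is the cathode (higher E°), Mn²⁺/Mn the anode: E°cell = +0.14 − (-1.19) = +1.33 V, n = 2.
Overall: 2 Cu²⁺(aq) + Mn(s) → 2 Cu⁺(aq) + Mn²⁺(aq)
Q = [Cu⁺]^2·[Mn²⁺] / ([Cu²⁺]^2); log Q = -2.272.
E = E° − (0.0592/n) log Q = +1.33 − (0.0592/2)(-2.272) = +1.397 V.

+1.397 V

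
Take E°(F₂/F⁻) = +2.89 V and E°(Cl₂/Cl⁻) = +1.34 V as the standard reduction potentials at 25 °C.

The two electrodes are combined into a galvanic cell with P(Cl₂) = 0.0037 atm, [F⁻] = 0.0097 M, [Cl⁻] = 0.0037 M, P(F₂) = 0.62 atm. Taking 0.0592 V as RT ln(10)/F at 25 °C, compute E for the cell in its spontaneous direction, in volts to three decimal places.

F₂/F⁻ is the cathode (higher E°), Cl₂/Cl⁻ the anode: E°cell = +2.89 − (+1.34) = +1.55 V, n = 2.
Overall: F₂(g) + 2 Cl⁻(aq) → 2 F⁻(aq) + Cl₂(g)
Q = [F⁻]^2·P(Cl₂) / (P(F₂)·[Cl⁻]^2); log Q = -1.387.
E = E° − (0.0592/n) log Q = +1.55 − (0.0592/2)(-1.387) = +1.591 V.

+1.591 V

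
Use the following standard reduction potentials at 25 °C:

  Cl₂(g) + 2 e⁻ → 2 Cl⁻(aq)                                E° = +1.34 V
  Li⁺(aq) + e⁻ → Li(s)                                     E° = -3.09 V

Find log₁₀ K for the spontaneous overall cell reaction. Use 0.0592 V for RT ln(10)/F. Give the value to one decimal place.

149.7

Cathode: Cl₂/Cl⁻; anode: Li⁺/Li. E°cell = +4.43 V, n = 2.
log K = nE°cell / 0.0592 = (2)(+4.43) / 0.0592 = 149.7.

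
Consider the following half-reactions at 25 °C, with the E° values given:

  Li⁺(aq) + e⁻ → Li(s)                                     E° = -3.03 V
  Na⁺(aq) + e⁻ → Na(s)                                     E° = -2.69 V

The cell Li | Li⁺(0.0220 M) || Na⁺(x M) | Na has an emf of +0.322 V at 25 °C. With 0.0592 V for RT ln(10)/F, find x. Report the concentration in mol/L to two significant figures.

0.011 M

Na⁺/Na is the cathode, Li⁺/Li the anode: E°cell = +0.34 V, n = 1.
Overall reaction: Na⁺(aq) + Li(s) → Na(s) + Li⁺(aq); Q = [Li⁺]^1/[Na⁺]^1.
From E = E° − (0.0592/n) log Q: log Q = (E° − E)·n/0.0592 = (+0.34 − (+0.322))·1/0.0592 = 0.3041.
So 1·log[Na⁺] = 1·log(0.022) − log Q = -1.6576 − (0.3041) = -1.9617; [Na⁺] = 10^(-1.9617) ≈ 0.011 M.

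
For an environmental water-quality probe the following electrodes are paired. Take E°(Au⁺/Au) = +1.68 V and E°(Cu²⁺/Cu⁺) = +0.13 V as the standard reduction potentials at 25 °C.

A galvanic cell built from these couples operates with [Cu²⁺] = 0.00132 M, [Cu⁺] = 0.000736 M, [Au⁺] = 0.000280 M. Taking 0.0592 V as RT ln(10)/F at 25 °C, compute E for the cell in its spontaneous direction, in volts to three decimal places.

+1.325 V

Au⁺/Au is the cathode (higher E°), Cu²⁺/Cu⁺ the anode: E°cell = +1.68 − (+0.13) = +1.55 V, n = 1.
Overall: Au⁺(aq) + Cu⁺(aq) → Au(s) + Cu²⁺(aq)
Q = [Cu²⁺] / ([Au⁺]·[Cu⁺]); log Q = 3.807.
E = E° − (0.0592/n) log Q = +1.55 − (0.0592/1)(3.807) = +1.325 V.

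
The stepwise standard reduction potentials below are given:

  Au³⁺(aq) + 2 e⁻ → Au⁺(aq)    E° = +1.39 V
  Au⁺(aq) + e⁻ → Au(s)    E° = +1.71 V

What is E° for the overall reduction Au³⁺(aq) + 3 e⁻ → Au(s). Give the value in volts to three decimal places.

Since ΔG° = −nFE° is additive over sequential reductions, n₃E°₃ = n₁E°₁ + n₂E°₂.
E°₃ = (2×+1.39 + 1×+1.71) / 3 = (+4.490) / 3 = +1.497 V.
E° values themselves are not directly additive — weighting by electron count is essential.

+1.497 V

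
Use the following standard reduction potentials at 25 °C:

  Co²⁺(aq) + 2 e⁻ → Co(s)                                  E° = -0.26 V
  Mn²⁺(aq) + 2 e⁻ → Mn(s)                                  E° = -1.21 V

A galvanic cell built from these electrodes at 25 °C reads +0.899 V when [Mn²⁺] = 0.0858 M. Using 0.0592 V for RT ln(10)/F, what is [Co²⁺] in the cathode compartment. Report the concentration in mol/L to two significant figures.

0.0016 M

Co²⁺/Co is the cathode, Mn²⁺/Mn the anode: E°cell = +0.95 V, n = 2.
Overall reaction: Co²⁺(aq) + Mn(s) → Co(s) + Mn²⁺(aq); Q = [Mn²⁺]^1/[Co²⁺]^1.
From E = E° − (0.0592/n) log Q: log Q = (E° − E)·n/0.0592 = (+0.95 − (+0.899))·2/0.0592 = 1.7230.
So 1·log[Co²⁺] = 1·log(0.0858) − log Q = -1.0665 − (1.7230) = -2.7895; [Co²⁺] = 10^(-2.7895) ≈ 0.0016 M.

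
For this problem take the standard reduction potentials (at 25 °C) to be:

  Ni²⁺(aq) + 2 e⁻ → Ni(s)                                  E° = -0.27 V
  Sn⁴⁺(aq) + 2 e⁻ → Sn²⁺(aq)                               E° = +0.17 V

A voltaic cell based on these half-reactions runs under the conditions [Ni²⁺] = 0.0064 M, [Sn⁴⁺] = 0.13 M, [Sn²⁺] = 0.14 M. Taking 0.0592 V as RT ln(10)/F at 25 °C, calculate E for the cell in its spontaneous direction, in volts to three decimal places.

+0.504 V

Sn⁴⁺/Sn²⁺ is the cathode (higher E°), Ni²⁺/Ni the anode: E°cell = +0.17 − (-0.27) = +0.44 V, n = 2.
Overall: Sn⁴⁺(aq) + Ni(s) → Sn²⁺(aq) + Ni²⁺(aq)
Q = [Sn²⁺]·[Ni²⁺] / ([Sn⁴⁺]); log Q = -2.162.
E = E° − (0.0592/n) log Q = +0.44 − (0.0592/2)(-2.162) = +0.504 V.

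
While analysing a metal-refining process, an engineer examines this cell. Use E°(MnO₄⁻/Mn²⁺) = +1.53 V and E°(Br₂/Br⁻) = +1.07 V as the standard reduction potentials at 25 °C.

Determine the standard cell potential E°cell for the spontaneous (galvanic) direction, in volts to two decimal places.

+0.46 V

The MnO₄⁻/Mn²⁺ couple has the higher reduction potential, so it is the cathode; Br₂/Br⁻ is oxidised at the anode.
E°cell = E°(cathode) − E°(anode) = (+1.53) − (+1.07) = +0.46 V.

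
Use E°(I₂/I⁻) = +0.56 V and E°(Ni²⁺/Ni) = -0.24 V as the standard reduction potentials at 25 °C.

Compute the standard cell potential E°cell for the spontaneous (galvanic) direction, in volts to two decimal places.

The I₂/I⁻ couple has the higher reduction potential, so it is the cathode; Ni²⁺/Ni is oxidised at the anode.
E°cell = E°(cathode) − E°(anode) = (+0.56) − (-0.24) = +0.80 V.
Since E°cell > 0, the reaction is spontaneous under standard conditions.

+0.80 V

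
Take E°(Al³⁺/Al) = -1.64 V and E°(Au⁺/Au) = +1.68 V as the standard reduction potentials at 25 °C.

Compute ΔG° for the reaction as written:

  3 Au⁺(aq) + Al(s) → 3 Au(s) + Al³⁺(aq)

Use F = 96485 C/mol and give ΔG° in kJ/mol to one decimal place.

As written, Au⁺/Au is reduced (cathode) and Al³⁺/Al is oxidised (anode), so E°cell = (+1.68) − (-1.64) = +3.32 V.
Balancing electrons gives n = 3.
ΔG° = −nFE° = −(3)(96485)(+3.32) = -960,991 J = -961.0 kJ/mol.

-961.0 kJ/mol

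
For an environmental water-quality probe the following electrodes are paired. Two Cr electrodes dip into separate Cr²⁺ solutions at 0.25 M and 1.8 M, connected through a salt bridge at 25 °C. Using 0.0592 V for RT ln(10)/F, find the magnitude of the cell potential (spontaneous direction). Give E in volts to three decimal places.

For a concentration cell E°cell = 0. The 1.8 M side is the cathode (reduction is favoured where [Cr²⁺] is higher).
With n = 2, E = −(0.0592/2) log([Cr²⁺]ₐₙ/[Cr²⁺]꜀ₐₜ) = −(0.0592/2) log(0.25/1.8) = −(0.0592/2)(-0.857) = +0.025 V.

+0.025 V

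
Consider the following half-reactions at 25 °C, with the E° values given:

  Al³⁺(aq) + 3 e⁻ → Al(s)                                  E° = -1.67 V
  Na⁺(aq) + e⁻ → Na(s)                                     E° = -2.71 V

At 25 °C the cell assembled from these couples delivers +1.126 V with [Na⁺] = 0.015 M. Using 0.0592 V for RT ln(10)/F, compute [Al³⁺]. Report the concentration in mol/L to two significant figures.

0.077 M

Al³⁺/Al is the cathode, Na⁺/Na the anode: E°cell = +1.04 V, n = 3.
Overall reaction: Al³⁺(aq) + 3 Na(s) → Al(s) + 3 Na⁺(aq); Q = [Na⁺]^3/[Al³⁺]^1.
From E = E° − (0.0592/n) log Q: log Q = (E° − E)·n/0.0592 = (+1.04 − (+1.126))·3/0.0592 = -4.3581.
So 1·log[Al³⁺] = 3·log(0.015) − log Q = -5.4717 − (-4.3581) = -1.1136; [Al³⁺] = 10^(-1.1136) ≈ 0.077 M.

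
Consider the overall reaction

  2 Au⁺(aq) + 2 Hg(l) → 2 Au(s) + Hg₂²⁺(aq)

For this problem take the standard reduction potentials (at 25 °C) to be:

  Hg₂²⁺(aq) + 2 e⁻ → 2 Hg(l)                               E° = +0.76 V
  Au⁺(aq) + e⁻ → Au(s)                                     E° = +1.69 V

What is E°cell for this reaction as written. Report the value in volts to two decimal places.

+0.93 V

The Au⁺/Au couple has the higher reduction potential, so it is the cathode; Hg₂²⁺/Hg is oxidised at the anode.
E°cell = E°(cathode) − E°(anode) = (+1.69) − (+0.76) = +0.93 V.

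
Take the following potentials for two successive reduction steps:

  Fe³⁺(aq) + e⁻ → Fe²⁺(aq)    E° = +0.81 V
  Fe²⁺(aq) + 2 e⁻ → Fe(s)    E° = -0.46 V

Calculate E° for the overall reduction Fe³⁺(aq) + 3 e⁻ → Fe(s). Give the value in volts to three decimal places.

-0.037 V

Since ΔG° = −nFE° is additive over sequential reductions, n₃E°₃ = n₁E°₁ + n₂E°₂.
E°₃ = (1×+0.81 + 2×-0.46) / 3 = (-0.110) / 3 = -0.037 V.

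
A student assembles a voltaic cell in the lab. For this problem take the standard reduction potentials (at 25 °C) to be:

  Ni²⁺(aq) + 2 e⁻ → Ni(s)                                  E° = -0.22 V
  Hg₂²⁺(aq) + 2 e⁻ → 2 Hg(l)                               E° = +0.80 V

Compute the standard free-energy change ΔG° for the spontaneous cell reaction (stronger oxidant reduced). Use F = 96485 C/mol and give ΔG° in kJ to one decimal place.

Hg₂²⁺/Hg (E° = +0.80 V) is the cathode; Ni²⁺/Ni (E° = -0.22 V) is the anode, so E°cell = +1.02 V.
Balancing electrons gives n = 2 (lcm of 2 and 2).
ΔG° = −nFE° = −(2)(96485)(+1.02) = -196,829 J = -196.8 kJ.

-196.8 kJ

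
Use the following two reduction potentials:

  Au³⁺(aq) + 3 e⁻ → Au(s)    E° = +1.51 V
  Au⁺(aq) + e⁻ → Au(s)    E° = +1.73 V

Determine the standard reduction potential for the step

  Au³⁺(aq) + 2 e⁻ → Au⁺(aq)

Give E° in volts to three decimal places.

Sequential free energies add, so n₃E°₃ = n₁E°₁ + n₂E°₂.
With n₃ = 3, and the known step contributing 1×(+1.73) V, the unknown satisfies 2·E° = 3×(+1.51) − 1×(+1.73) = +2.800.
E° = +2.800 / 2 = +1.400 V.

+1.400 V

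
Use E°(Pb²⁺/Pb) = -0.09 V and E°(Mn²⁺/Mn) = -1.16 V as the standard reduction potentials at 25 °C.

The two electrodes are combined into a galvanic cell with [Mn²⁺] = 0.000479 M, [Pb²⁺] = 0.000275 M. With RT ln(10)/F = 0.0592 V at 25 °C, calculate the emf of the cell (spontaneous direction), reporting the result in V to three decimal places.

+1.063 V

Pb²⁺/Pb is the cathode (higher E°), Mn²⁺/Mn the anode: E°cell = -0.09 − (-1.16) = +1.07 V, n = 2.
Overall: Pb²⁺(aq) + Mn(s) → Pb(s) + Mn²⁺(aq)
Q = [Mn²⁺] / ([Pb²⁺]); log Q = 0.241.
E = E° − (0.0592/n) log Q = +1.07 − (0.0592/2)(0.241) = +1.063 V.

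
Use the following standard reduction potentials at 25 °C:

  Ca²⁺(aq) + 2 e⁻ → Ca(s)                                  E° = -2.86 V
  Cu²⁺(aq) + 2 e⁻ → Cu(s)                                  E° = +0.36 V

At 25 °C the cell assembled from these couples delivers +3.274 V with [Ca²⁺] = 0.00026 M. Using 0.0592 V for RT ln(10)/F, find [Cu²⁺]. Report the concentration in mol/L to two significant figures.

0.017 M

Cu²⁺/Cu is the cathode, Ca²⁺/Ca the anode: E°cell = +3.22 V, n = 2.
Overall reaction: Cu²⁺(aq) + Ca(s) → Cu(s) + Ca²⁺(aq); Q = [Ca²⁺]^1/[Cu²⁺]^1.
From E = E° − (0.0592/n) log Q: log Q = (E° − E)·n/0.0592 = (+3.22 − (+3.274))·2/0.0592 = -1.8243.
So 1·log[Cu²⁺] = 1·log(0.00026) − log Q = -3.5850 − (-1.8243) = -1.7607; [Cu²⁺] = 10^(-1.7607) ≈ 0.017 M.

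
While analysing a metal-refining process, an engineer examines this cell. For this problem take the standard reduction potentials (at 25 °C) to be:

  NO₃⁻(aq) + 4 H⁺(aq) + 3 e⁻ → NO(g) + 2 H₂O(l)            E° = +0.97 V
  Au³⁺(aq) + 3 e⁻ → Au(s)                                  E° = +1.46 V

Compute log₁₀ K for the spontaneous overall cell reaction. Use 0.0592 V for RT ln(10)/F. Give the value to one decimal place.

24.8

Cathode: Au³⁺/Au; anode: NO₃⁻/NO. E°cell = +0.49 V, n = 3.
log K = nE°cell / 0.0592 = (3)(+0.49) / 0.0592 = 24.8.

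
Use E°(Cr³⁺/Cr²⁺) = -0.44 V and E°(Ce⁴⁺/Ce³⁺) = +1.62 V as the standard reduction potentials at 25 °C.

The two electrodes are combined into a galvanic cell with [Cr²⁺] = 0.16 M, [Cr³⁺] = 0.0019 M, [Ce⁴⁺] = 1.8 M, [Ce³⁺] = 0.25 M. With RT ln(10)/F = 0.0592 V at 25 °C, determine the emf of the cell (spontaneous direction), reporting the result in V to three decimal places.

+2.225 V

Ce⁴⁺/Ce³⁺ is the cathode (higher E°), Cr³⁺/Cr²⁺ the anode: E°cell = +1.62 − (-0.44) = +2.06 V, n = 1.
Overall: Ce⁴⁺(aq) + Cr²⁺(aq) → Ce³⁺(aq) + Cr³⁺(aq)
Q = [Ce³⁺]·[Cr³⁺] / ([Ce⁴⁺]·[Cr²⁺]); log Q = -2.783.
E = E° − (0.0592/n) log Q = +2.06 − (0.0592/1)(-2.783) = +2.225 V.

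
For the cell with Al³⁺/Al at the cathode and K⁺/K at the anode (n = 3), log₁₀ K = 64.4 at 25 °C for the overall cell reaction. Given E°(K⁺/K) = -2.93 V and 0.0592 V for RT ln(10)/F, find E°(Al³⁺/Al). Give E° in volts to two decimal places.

E°cell = (0.0592/n)·log K = (0.0592/3)(64.4) = +1.271 V.
Since Al³⁺/Al is the cathode and K⁺/K the anode, E°cell = E°(Al³⁺/Al) − E°(K⁺/K).
So E°(Al³⁺/Al) = E°cell + E°(K⁺/K) = +1.271 + (-2.93) = -1.66 V.

-1.66 V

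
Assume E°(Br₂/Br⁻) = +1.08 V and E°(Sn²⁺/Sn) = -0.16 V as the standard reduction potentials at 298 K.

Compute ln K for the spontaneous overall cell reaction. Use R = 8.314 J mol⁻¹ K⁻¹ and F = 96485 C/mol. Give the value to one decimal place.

96.6

Cathode: Br₂/Br⁻; anode: Sn²⁺/Sn. E°cell = (+1.08) − (-0.16) = +1.24 V, with n = 2.
ΔG° = −nFE° = −RT ln K, so ln K = nFE°/(RT) = (2)(96485)(+1.24) / ((8.314)(298)) = 96.580.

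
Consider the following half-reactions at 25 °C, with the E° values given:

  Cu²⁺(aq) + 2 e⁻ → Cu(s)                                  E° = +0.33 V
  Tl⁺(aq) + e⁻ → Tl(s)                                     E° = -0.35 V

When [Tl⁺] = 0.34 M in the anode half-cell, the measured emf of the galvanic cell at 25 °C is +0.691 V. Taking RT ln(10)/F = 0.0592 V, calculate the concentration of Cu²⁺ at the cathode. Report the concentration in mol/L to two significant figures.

0.27 M

Cu²⁺/Cu is the cathode, Tl⁺/Tl the anode: E°cell = +0.68 V, n = 2.
Overall reaction: Cu²⁺(aq) + 2 Tl(s) → Cu(s) + 2 Tl⁺(aq); Q = [Tl⁺]^2/[Cu²⁺]^1.
From E = E° − (0.0592/n) log Q: log Q = (E° − E)·n/0.0592 = (+0.68 − (+0.691))·2/0.0592 = -0.3716.
So 1·log[Cu²⁺] = 2·log(0.34) − log Q = -0.9370 − (-0.3716) = -0.5654; [Cu²⁺] = 10^(-0.5654) ≈ 0.27 M.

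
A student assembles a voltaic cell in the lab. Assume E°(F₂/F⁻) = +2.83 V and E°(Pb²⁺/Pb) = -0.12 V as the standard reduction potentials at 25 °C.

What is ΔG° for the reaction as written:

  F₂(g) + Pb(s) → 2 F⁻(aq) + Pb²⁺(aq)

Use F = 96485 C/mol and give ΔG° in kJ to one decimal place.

-569.3 kJ

As written, F₂/F⁻ is reduced (cathode) and Pb²⁺/Pb is oxidised (anode), so E°cell = (+2.83) − (-0.12) = +2.95 V.
Balancing electrons gives n = 2.
ΔG° = −nFE° = −(2)(96485)(+2.95) = -569,262 J = -569.3 kJ.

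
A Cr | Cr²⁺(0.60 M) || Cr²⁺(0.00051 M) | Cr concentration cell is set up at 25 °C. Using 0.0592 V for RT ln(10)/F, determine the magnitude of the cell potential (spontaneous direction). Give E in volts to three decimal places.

+0.091 V

For a concentration cell E°cell = 0. The 0.60 M side is the cathode (reduction is favoured where [Cr²⁺] is higher).
With n = 2, E = −(0.0592/2) log([Cr²⁺]ₐₙ/[Cr²⁺]꜀ₐₜ) = −(0.0592/2) log(0.00051/0.6) = −(0.0592/2)(-3.071) = +0.091 V.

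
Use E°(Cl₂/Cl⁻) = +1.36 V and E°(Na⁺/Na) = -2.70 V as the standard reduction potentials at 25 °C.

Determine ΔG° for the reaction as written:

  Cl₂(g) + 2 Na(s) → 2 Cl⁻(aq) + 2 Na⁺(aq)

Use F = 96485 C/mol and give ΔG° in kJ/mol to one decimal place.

As written, Cl₂/Cl⁻ is reduced (cathode) and Na⁺/Na is oxidised (anode), so E°cell = (+1.36) − (-2.70) = +4.06 V.
Balancing electrons gives n = 2.
ΔG° = −nFE° = −(2)(96485)(+4.06) = -783,458 J = -783.5 kJ/mol.

-783.5 kJ/mol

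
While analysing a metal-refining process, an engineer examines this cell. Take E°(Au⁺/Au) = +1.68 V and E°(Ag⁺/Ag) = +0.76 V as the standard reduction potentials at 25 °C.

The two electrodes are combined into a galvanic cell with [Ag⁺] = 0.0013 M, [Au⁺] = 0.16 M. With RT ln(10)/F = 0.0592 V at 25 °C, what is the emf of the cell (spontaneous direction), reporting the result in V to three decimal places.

Au⁺/Au is the cathode (higher E°), Ag⁺/Ag the anode: E°cell = +1.68 − (+0.76) = +0.92 V, n = 1.
Overall: Au⁺(aq) + Ag(s) → Au(s) + Ag⁺(aq)
Q = [Ag⁺] / ([Au⁺]); log Q = -2.090.
E = E° − (0.0592/n) log Q = +0.92 − (0.0592/1)(-2.090) = +1.044 V.

+1.044 V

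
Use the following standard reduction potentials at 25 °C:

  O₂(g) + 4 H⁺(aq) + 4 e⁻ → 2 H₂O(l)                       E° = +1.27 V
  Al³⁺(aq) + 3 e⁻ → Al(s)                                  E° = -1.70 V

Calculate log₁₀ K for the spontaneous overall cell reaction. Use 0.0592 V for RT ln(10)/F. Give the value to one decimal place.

Cathode: O₂/H₂O; anode: Al³⁺/Al. E°cell = +2.97 V, n = 12.
log K = nE°cell / 0.0592 = (12)(+2.97) / 0.0592 = 602.0.

602.0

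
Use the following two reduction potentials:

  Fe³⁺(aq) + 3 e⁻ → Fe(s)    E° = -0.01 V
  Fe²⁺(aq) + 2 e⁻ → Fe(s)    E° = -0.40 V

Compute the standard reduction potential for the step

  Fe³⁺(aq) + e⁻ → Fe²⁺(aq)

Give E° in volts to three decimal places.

+0.770 V

Sequential free energies add, so n₃E°₃ = n₁E°₁ + n₂E°₂.
With n₃ = 3, and the known step contributing 2×(-0.40) V, the unknown satisfies 1·E° = 3×(-0.01) − 2×(-0.40) = +0.770.
E° = +0.770 / 1 = +0.770 V.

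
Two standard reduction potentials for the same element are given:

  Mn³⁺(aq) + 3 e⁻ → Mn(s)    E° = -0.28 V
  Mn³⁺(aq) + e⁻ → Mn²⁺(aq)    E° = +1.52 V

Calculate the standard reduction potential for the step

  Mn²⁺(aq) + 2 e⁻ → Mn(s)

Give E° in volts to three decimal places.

-1.180 V

Sequential free energies add, so n₃E°₃ = n₁E°₁ + n₂E°₂.
With n₃ = 3, and the known step contributing 1×(+1.52) V, the unknown satisfies 2·E° = 3×(-0.28) − 1×(+1.52) = -2.360.
E° = -2.360 / 2 = -1.180 V.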